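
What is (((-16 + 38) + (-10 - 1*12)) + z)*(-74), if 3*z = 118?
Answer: -8732/3 ≈ -2910.7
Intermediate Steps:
z = 118/3 (z = (1/3)*118 = 118/3 ≈ 39.333)
(((-16 + 38) + (-10 - 1*12)) + z)*(-74) = (((-16 + 38) + (-10 - 1*12)) + 118/3)*(-74) = ((22 + (-10 - 12)) + 118/3)*(-74) = ((22 - 22) + 118/3)*(-74) = (0 + 118/3)*(-74) = (118/3)*(-74) = -8732/3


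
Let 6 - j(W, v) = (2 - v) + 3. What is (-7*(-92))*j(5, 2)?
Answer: 1932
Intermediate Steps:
j(W, v) = 1 + v (j(W, v) = 6 - ((2 - v) + 3) = 6 - (5 - v) = 6 + (-5 + v) = 1 + v)
(-7*(-92))*j(5, 2) = (-7*(-92))*(1 + 2) = 644*3 = 1932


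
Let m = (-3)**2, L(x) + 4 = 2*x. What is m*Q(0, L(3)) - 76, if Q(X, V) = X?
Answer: -76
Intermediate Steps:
L(x) = -4 + 2*x
m = 9
m*Q(0, L(3)) - 76 = 9*0 - 76 = 0 - 76 = -76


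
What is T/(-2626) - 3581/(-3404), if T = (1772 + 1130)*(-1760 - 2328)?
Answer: 20196167805/4469452 ≈ 4518.7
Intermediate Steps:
T = -11863376 (T = 2902*(-4088) = -11863376)
T/(-2626) - 3581/(-3404) = -11863376/(-2626) - 3581/(-3404) = -11863376*(-1/2626) - 3581*(-1/3404) = 5931688/1313 + 3581/3404 = 20196167805/4469452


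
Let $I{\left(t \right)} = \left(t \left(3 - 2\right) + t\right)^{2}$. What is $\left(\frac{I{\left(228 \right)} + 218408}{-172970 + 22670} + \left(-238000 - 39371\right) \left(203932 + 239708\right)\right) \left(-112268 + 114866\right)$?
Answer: $- \frac{4004134251566381476}{12525} \approx -3.1969 \cdot 10^{14}$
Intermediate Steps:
$I{\left(t \right)} = 4 t^{2}$ ($I{\left(t \right)} = \left(t 1 + t\right)^{2} = \left(t + t\right)^{2} = \left(2 t\right)^{2} = 4 t^{2}$)
$\left(\frac{I{\left(228 \right)} + 218408}{-172970 + 22670} + \left(-238000 - 39371\right) \left(203932 + 239708\right)\right) \left(-112268 + 114866\right) = \left(\frac{4 \cdot 228^{2} + 218408}{-172970 + 22670} + \left(-238000 - 39371\right) \left(203932 + 239708\right)\right) \left(-112268 + 114866\right) = \left(\frac{4 \cdot 51984 + 218408}{-150300} - 123052870440\right) 2598 = \left(\left(207936 + 218408\right) \left(- \frac{1}{150300}\right) - 123052870440\right) 2598 = \left(426344 \left(- \frac{1}{150300}\right) - 123052870440\right) 2598 = \left(- \frac{106586}{37575} - 123052870440\right) 2598 = \left(- \frac{4623711606889586}{37575}\right) 2598 = - \frac{4004134251566381476}{12525}$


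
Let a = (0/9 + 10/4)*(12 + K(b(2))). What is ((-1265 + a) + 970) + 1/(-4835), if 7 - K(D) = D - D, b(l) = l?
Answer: -2393327/9670 ≈ -247.50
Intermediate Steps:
K(D) = 7 (K(D) = 7 - (D - D) = 7 - 1*0 = 7 + 0 = 7)
a = 95/2 (a = (0/9 + 10/4)*(12 + 7) = (0*(⅑) + 10*(¼))*19 = (0 + 5/2)*19 = (5/2)*19 = 95/2 ≈ 47.500)
((-1265 + a) + 970) + 1/(-4835) = ((-1265 + 95/2) + 970) + 1/(-4835) = (-2435/2 + 970) - 1/4835 = -495/2 - 1/4835 = -2393327/9670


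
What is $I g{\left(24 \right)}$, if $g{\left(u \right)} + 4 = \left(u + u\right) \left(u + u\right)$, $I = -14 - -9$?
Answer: $-11500$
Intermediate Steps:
$I = -5$ ($I = -14 + 9 = -5$)
$g{\left(u \right)} = -4 + 4 u^{2}$ ($g{\left(u \right)} = -4 + \left(u + u\right) \left(u + u\right) = -4 + 2 u 2 u = -4 + 4 u^{2}$)
$I g{\left(24 \right)} = - 5 \left(-4 + 4 \cdot 24^{2}\right) = - 5 \left(-4 + 4 \cdot 576\right) = - 5 \left(-4 + 2304\right) = \left(-5\right) 2300 = -11500$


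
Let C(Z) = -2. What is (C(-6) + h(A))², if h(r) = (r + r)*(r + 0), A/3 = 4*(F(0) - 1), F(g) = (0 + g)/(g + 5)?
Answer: 81796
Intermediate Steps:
F(g) = g/(5 + g)
A = -12 (A = 3*(4*(0/(5 + 0) - 1)) = 3*(4*(0/5 - 1)) = 3*(4*(0*(⅕) - 1)) = 3*(4*(0 - 1)) = 3*(4*(-1)) = 3*(-4) = -12)
h(r) = 2*r² (h(r) = (2*r)*r = 2*r²)
(C(-6) + h(A))² = (-2 + 2*(-12)²)² = (-2 + 2*144)² = (-2 + 288)² = 286² = 81796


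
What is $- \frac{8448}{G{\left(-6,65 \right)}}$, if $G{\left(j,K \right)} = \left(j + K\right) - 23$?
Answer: $- \frac{704}{3} \approx -234.67$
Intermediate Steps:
$G{\left(j,K \right)} = -23 + K + j$ ($G{\left(j,K \right)} = \left(K + j\right) - 23 = -23 + K + j$)
$- \frac{8448}{G{\left(-6,65 \right)}} = - \frac{8448}{-23 + 65 - 6} = - \frac{8448}{36} = \left(-8448\right) \frac{1}{36} = - \frac{704}{3}$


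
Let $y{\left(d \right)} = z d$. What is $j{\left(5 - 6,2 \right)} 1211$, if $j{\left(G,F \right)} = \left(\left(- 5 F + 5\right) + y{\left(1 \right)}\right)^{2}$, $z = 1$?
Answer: $19376$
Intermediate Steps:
$y{\left(d \right)} = d$ ($y{\left(d \right)} = 1 d = d$)
$j{\left(G,F \right)} = \left(6 - 5 F\right)^{2}$ ($j{\left(G,F \right)} = \left(\left(- 5 F + 5\right) + 1\right)^{2} = \left(\left(5 - 5 F\right) + 1\right)^{2} = \left(6 - 5 F\right)^{2}$)
$j{\left(5 - 6,2 \right)} 1211 = \left(-6 + 5 \cdot 2\right)^{2} \cdot 1211 = \left(-6 + 10\right)^{2} \cdot 1211 = 4^{2} \cdot 1211 = 16 \cdot 1211 = 19376$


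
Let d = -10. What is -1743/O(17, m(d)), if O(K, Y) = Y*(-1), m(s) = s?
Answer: -1743/10 ≈ -174.30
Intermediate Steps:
O(K, Y) = -Y
-1743/O(17, m(d)) = -1743/((-1*(-10))) = -1743/10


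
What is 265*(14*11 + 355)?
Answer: 134885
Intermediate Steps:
265*(14*11 + 355) = 265*(154 + 355) = 265*509 = 134885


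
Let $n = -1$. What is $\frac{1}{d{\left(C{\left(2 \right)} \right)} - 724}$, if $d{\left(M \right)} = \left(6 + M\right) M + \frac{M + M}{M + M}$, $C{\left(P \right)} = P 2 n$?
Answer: $- \frac{1}{731} \approx -0.001368$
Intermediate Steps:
$C{\left(P \right)} = - 2 P$ ($C{\left(P \right)} = P 2 \left(-1\right) = 2 P \left(-1\right) = - 2 P$)
$d{\left(M \right)} = 1 + M \left(6 + M\right)$ ($d{\left(M \right)} = M \left(6 + M\right) + \frac{2 M}{2 M} = M \left(6 + M\right) + 2 M \frac{1}{2 M} = M \left(6 + M\right) + 1 = 1 + M \left(6 + M\right)$)
$\frac{1}{d{\left(C{\left(2 \right)} \right)} - 724} = \frac{1}{\left(1 + \left(\left(-2\right) 2\right)^{2} + 6 \left(\left(-2\right) 2\right)\right) - 724} = \frac{1}{\left(1 + \left(-4\right)^{2} + 6 \left(-4\right)\right) - 724} = \frac{1}{\left(1 + 16 - 24\right) - 724} = \frac{1}{-7 - 724} = \frac{1}{-731} = - \frac{1}{731}$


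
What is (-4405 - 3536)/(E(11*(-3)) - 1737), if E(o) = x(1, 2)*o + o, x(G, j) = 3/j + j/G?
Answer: 5294/1257 ≈ 4.2116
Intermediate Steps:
E(o) = 9*o/2 (E(o) = (3/2 + 2/1)*o + o = (3*(½) + 2*1)*o + o = (3/2 + 2)*o + o = 7*o/2 + o = 9*o/2)
(-4405 - 3536)/(E(11*(-3)) - 1737) = (-4405 - 3536)/(9*(11*(-3))/2 - 1737) = -7941/((9/2)*(-33) - 1737) = -7941/(-297/2 - 1737) = -7941/(-3771/2) = -7941*(-2/3771) = 5294/1257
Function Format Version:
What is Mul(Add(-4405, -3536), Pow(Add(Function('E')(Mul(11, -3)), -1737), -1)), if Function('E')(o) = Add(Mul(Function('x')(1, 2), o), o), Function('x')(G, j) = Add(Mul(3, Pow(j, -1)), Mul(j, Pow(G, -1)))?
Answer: Rational(5294, 1257) ≈ 4.2116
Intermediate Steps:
Function('E')(o) = Mul(Rational(9, 2), o) (Function('E')(o) = Add(Mul(Add(Mul(3, Pow(2, -1)), Mul(2, Pow(1, -1))), o), o) = Add(Mul(Add(Mul(3, Rational(1, 2)), Mul(2, 1)), o), o) = Add(Mul(Add(Rational(3, 2), 2), o), o) = Add(Mul(Rational(7, 2), o), o) = Mul(Rational(9, 2), o))
Mul(Add(-4405, -3536), Pow(Add(Function('E')(Mul(11, -3)), -1737), -1)) = Mul(Add(-4405, -3536), Pow(Add(Mul(Rational(9, 2), Mul(11, -3)), -1737), -1)) = Mul(-7941, Pow(Add(Mul(Rational(9, 2), -33), -1737), -1)) = Mul(-7941, Pow(Add(Rational(-297, 2), -1737), -1)) = Mul(-7941, Pow(Rational(-3771, 2), -1)) = Mul(-7941, Rational(-2, 3771)) = Rational(5294, 1257)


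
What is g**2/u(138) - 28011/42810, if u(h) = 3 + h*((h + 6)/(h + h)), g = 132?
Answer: 16529347/71350 ≈ 231.67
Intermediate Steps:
u(h) = 6 + h/2 (u(h) = 3 + h*((6 + h)/((2*h))) = 3 + h*((6 + h)*(1/(2*h))) = 3 + h*((6 + h)/(2*h)) = 3 + (3 + h/2) = 6 + h/2)
g**2/u(138) - 28011/42810 = 132**2/(6 + (1/2)*138) - 28011/42810 = 17424/(6 + 69) - 28011*1/42810 = 17424/75 - 9337/14270 = 17424*(1/75) - 9337/14270 = 5808/25 - 9337/14270 = 16529347/71350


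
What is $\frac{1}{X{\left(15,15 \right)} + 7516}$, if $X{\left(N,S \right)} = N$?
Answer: $\frac{1}{7531} \approx 0.00013278$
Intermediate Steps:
$\frac{1}{X{\left(15,15 \right)} + 7516} = \frac{1}{15 + 7516} = \frac{1}{7531}$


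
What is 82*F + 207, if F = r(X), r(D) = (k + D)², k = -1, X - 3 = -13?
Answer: 10129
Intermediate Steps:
X = -10 (X = 3 - 13 = -10)
r(D) = (-1 + D)²
F = 121 (F = (-1 - 10)² = (-11)² = 121)
82*F + 207 = 82*121 + 207 = 9922 + 207 = 10129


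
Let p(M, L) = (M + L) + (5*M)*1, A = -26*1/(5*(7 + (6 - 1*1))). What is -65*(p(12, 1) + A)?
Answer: -28301/6 ≈ -4716.8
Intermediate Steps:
A = -13/30 (A = -26*1/(5*(7 + (6 - 1))) = -26*1/(5*(7 + 5)) = -26/(12*5) = -26/60 = -26*1/60 = -13/30 ≈ -0.43333)
p(M, L) = L + 6*M (p(M, L) = (L + M) + 5*M = L + 6*M)
-65*(p(12, 1) + A) = -65*((1 + 6*12) - 13/30) = -65*((1 + 72) - 13/30) = -65*(73 - 13/30) = -65*2177/30 = -28301/6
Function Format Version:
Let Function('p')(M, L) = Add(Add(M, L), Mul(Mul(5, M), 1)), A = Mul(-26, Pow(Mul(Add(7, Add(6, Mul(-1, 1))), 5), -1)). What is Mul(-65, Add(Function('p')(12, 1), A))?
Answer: Rational(-28301, 6) ≈ -4716.8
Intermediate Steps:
A = Rational(-13, 30) (A = Mul(-26, Pow(Mul(Add(7, Add(6, -1)), 5), -1)) = Mul(-26, Pow(Mul(Add(7, 5), 5), -1)) = Mul(-26, Pow(Mul(12, 5), -1)) = Mul(-26, Pow(60, -1)) = Mul(-26, Rational(1, 60)) = Rational(-13, 30) ≈ -0.43333)
Function('p')(M, L) = Add(L, Mul(6, M)) (Function('p')(M, L) = Add(Add(L, M), Mul(5, M)) = Add(L, Mul(6, M)))
Mul(-65, Add(Function('p')(12, 1), A)) = Mul(-65, Add(Add(1, Mul(6, 12)), Rational(-13, 30))) = Mul(-65, Add(Add(1, 72), Rational(-13, 30))) = Mul(-65, Add(73, Rational(-13, 30))) = Mul(-65, Rational(2177, 30)) = Rational(-28301, 6)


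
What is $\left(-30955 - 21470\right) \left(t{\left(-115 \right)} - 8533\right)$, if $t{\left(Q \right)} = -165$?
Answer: $455992650$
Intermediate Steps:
$\left(-30955 - 21470\right) \left(t{\left(-115 \right)} - 8533\right) = \left(-30955 - 21470\right) \left(-165 - 8533\right) = \left(-52425\right) \left(-8698\right) = 455992650$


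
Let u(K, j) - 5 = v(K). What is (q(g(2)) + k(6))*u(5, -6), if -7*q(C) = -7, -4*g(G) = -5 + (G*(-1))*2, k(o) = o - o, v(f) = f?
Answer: 10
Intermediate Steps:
u(K, j) = 5 + K
k(o) = 0
g(G) = 5/4 + G/2 (g(G) = -(-5 + (G*(-1))*2)/4 = -(-5 - G*2)/4 = -(-5 - 2*G)/4 = 5/4 + G/2)
q(C) = 1 (q(C) = -⅐*(-7) = 1)
(q(g(2)) + k(6))*u(5, -6) = (1 + 0)*(5 + 5) = 1*10 = 10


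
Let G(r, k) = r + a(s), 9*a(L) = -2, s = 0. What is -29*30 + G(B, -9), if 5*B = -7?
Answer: -39223/45 ≈ -871.62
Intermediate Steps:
B = -7/5 (B = (⅕)*(-7) = -7/5 ≈ -1.4000)
a(L) = -2/9 (a(L) = (⅑)*(-2) = -2/9)
G(r, k) = -2/9 + r (G(r, k) = r - 2/9 = -2/9 + r)
-29*30 + G(B, -9) = -29*30 + (-2/9 - 7/5) = -870 - 73/45 = -39223/45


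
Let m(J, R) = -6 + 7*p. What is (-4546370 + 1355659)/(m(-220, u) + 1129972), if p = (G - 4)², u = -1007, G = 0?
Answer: -3190711/1130078 ≈ -2.8234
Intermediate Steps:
p = 16 (p = (0 - 4)² = (-4)² = 16)
m(J, R) = 106 (m(J, R) = -6 + 7*16 = -6 + 112 = 106)
(-4546370 + 1355659)/(m(-220, u) + 1129972) = (-4546370 + 1355659)/(106 + 1129972) = -3190711/1130078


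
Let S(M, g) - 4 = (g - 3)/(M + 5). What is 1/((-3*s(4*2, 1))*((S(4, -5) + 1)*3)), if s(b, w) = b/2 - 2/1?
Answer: -1/74 ≈ -0.013514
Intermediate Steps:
S(M, g) = 4 + (-3 + g)/(5 + M) (S(M, g) = 4 + (g - 3)/(M + 5) = 4 + (-3 + g)/(5 + M))
s(b, w) = -2 + b/2 (s(b, w) = b*(½) - 2*1 = b/2 - 2 = -2 + b/2)
1/((-3*s(4*2, 1))*((S(4, -5) + 1)*3)) = 1/((-3*(-2 + (4*2)/2))*(((17 - 5 + 4*4)/(5 + 4) + 1)*3)) = 1/((-3*(-2 + (½)*8))*(((17 - 5 + 16)/9 + 1)*3)) = 1/((-3*(-2 + 4))*(((⅑)*28 + 1)*3)) = 1/((-3*2)*((28/9 + 1)*3)) = 1/(-74*3/3) = 1/(-6*37/3) = 1/(-74) = -1/74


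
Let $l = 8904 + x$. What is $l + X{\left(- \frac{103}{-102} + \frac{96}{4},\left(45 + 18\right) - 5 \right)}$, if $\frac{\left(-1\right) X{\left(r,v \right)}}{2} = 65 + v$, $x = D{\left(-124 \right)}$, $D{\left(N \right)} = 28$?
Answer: $8686$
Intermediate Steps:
$x = 28$
$l = 8932$ ($l = 8904 + 28 = 8932$)
$X{\left(r,v \right)} = -130 - 2 v$ ($X{\left(r,v \right)} = - 2 \left(65 + v\right) = -130 - 2 v$)
$l + X{\left(- \frac{103}{-102} + \frac{96}{4},\left(45 + 18\right) - 5 \right)} = 8932 - \left(130 + 2 \left(\left(45 + 18\right) - 5\right)\right) = 8932 - \left(130 + 2 \left(63 - 5\right)\right) = 8932 - 246 = 8686$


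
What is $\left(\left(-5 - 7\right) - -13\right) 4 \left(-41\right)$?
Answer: $-164$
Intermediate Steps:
$\left(\left(-5 - 7\right) - -13\right) 4 \left(-41\right) = \left(-12 + 13\right) 4 \left(-41\right) = 1 \cdot 4 \left(-41\right) = 4 \left(-41\right) = -164$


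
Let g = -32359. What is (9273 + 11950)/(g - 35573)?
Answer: -21223/67932 ≈ -0.31242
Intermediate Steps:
(9273 + 11950)/(g - 35573) = (9273 + 11950)/(-32359 - 35573) = 21223/(-67932) = 21223*(-1/67932) = -21223/67932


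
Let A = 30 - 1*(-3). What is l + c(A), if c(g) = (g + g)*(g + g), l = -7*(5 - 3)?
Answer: 4342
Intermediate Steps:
l = -14 (l = -7*2 = -14)
A = 33 (A = 30 + 3 = 33)
c(g) = 4*g² (c(g) = (2*g)*(2*g) = 4*g²)
l + c(A) = -14 + 4*33² = -14 + 4*1089 = -14 + 4356 = 4342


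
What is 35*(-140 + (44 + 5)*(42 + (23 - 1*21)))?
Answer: 70560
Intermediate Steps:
35*(-140 + (44 + 5)*(42 + (23 - 1*21))) = 35*(-140 + 49*(42 + (23 - 21))) = 35*(-140 + 49*(42 + 2)) = 35*(-140 + 49*44) = 35*(-140 + 2156) = 35*2016 = 70560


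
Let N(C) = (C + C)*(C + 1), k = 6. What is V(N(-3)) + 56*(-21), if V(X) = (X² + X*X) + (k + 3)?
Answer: -879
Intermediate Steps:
N(C) = 2*C*(1 + C) (N(C) = (2*C)*(1 + C) = 2*C*(1 + C))
V(X) = 9 + 2*X² (V(X) = (X² + X*X) + (6 + 3) = (X² + X²) + 9 = 2*X² + 9 = 9 + 2*X²)
V(N(-3)) + 56*(-21) = (9 + 2*(2*(-3)*(1 - 3))²) + 56*(-21) = (9 + 2*(2*(-3)*(-2))²) - 1176 = (9 + 2*12²) - 1176 = (9 + 2*144) - 1176 = (9 + 288) - 1176 = 297 - 1176 = -879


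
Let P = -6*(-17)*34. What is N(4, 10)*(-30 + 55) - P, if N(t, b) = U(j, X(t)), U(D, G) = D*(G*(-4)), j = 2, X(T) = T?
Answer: -4268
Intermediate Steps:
U(D, G) = -4*D*G (U(D, G) = D*(-4*G) = -4*D*G)
N(t, b) = -8*t (N(t, b) = -4*2*t = -8*t)
P = 3468 (P = 102*34 = 3468)
N(4, 10)*(-30 + 55) - P = (-8*4)*(-30 + 55) - 1*3468 = -32*25 - 3468 = -800 - 3468 = -4268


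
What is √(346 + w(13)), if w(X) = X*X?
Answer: √515 ≈ 22.694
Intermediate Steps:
w(X) = X²
√(346 + w(13)) = √(346 + 13²) = √(346 + 169) = √515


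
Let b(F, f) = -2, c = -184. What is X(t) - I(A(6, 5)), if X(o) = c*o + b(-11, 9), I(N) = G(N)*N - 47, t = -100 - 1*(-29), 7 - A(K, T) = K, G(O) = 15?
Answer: 13094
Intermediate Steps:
A(K, T) = 7 - K
t = -71 (t = -100 + 29 = -71)
I(N) = -47 + 15*N (I(N) = 15*N - 47 = -47 + 15*N)
X(o) = -2 - 184*o (X(o) = -184*o - 2 = -2 - 184*o)
X(t) - I(A(6, 5)) = (-2 - 184*(-71)) - (-47 + 15*(7 - 1*6)) = (-2 + 13064) - (-47 + 15*(7 - 6)) = 13062 - (-47 + 15*1) = 13062 - (-47 + 15) = 13062 - 1*(-32) = 13062 + 32 = 13094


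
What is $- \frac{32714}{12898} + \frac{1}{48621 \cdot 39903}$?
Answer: $- \frac{31734604384942}{12511858147587} \approx -2.5364$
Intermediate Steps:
$- \frac{32714}{12898} + \frac{1}{48621 \cdot 39903} = \left(-32714\right) \frac{1}{12898} + \frac{1}{48621} \cdot \frac{1}{39903} = - \frac{16357}{6449} + \frac{1}{1940123763} = - \frac{31734604384942}{12511858147587}$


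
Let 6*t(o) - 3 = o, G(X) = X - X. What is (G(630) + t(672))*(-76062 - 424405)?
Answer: -112605075/2 ≈ -5.6303e+7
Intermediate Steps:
G(X) = 0
t(o) = ½ + o/6
(G(630) + t(672))*(-76062 - 424405) = (0 + (½ + (⅙)*672))*(-76062 - 424405) = (0 + (½ + 112))*(-500467) = (0 + 225/2)*(-500467) = (225/2)*(-500467) = -112605075/2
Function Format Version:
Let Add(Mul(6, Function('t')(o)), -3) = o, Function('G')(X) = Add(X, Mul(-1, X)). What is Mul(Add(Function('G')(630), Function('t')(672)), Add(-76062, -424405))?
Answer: Rational(-112605075, 2) ≈ -5.6303e+7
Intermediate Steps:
Function('G')(X) = 0
Function('t')(o) = Add(Rational(1, 2), Mul(Rational(1, 6), o))
Mul(Add(Function('G')(630), Function('t')(672)), Add(-76062, -424405)) = Mul(Add(0, Add(Rational(1, 2), Mul(Rational(1, 6), 672))), Add(-76062, -424405)) = Mul(Add(0, Add(Rational(1, 2), 112)), -500467) = Mul(Add(0, Rational(225, 2)), -500467) = Mul(Rational(225, 2), -500467) = Rational(-112605075, 2)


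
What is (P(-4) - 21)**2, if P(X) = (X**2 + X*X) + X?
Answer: 49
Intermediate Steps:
P(X) = X + 2*X**2 (P(X) = (X**2 + X**2) + X = 2*X**2 + X = X + 2*X**2)
(P(-4) - 21)**2 = (-4*(1 + 2*(-4)) - 21)**2 = (-4*(1 - 8) - 21)**2 = (-4*(-7) - 21)**2 = (28 - 21)**2 = 7**2 = 49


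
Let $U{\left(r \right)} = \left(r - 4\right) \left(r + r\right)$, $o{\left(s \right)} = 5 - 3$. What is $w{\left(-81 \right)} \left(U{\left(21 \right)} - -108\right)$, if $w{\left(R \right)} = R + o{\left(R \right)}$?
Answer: $-64938$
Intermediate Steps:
$o{\left(s \right)} = 2$ ($o{\left(s \right)} = 5 - 3 = 2$)
$U{\left(r \right)} = 2 r \left(-4 + r\right)$ ($U{\left(r \right)} = \left(-4 + r\right) 2 r = 2 r \left(-4 + r\right)$)
$w{\left(R \right)} = 2 + R$ ($w{\left(R \right)} = R + 2 = 2 + R$)
$w{\left(-81 \right)} \left(U{\left(21 \right)} - -108\right) = \left(2 - 81\right) \left(2 \cdot 21 \left(-4 + 21\right) - -108\right) = - 79 \left(2 \cdot 21 \cdot 17 + 108\right) = - 79 \left(714 + 108\right) = \left(-79\right) 822 = -64938$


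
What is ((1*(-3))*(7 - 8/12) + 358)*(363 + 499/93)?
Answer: 3871154/31 ≈ 1.2488e+5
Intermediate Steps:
((1*(-3))*(7 - 8/12) + 358)*(363 + 499/93) = (-3*(7 - 8*1/12) + 358)*(363 + 499*(1/93)) = (-3*(7 - 2/3) + 358)*(363 + 499/93) = (-3*19/3 + 358)*(34258/93) = (-19 + 358)*(34258/93) = 339*(34258/93) = 3871154/31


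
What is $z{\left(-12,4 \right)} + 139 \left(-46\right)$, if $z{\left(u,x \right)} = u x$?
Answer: $-6442$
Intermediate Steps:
$z{\left(-12,4 \right)} + 139 \left(-46\right) = \left(-12\right) 4 + 139 \left(-46\right) = -48 - 6394 = -6442$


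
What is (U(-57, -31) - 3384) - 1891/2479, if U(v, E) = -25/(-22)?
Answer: -184536219/54538 ≈ -3383.6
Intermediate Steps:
U(v, E) = 25/22 (U(v, E) = -25*(-1/22) = 25/22)
(U(-57, -31) - 3384) - 1891/2479 = (25/22 - 3384) - 1891/2479 = -74423/22 - 1891*1/2479 = -74423/22 - 1891/2479 = -184536219/54538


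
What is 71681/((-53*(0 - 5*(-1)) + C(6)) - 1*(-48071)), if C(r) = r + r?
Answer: 71681/47818 ≈ 1.4990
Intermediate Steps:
C(r) = 2*r
71681/((-53*(0 - 5*(-1)) + C(6)) - 1*(-48071)) = 71681/((-53*(0 - 5*(-1)) + 2*6) - 1*(-48071)) = 71681/((-53*(0 + 5) + 12) + 48071) = 71681/((-53*5 + 12) + 48071) = 71681/((-265 + 12) + 48071) = 71681/(-253 + 48071) = 71681/47818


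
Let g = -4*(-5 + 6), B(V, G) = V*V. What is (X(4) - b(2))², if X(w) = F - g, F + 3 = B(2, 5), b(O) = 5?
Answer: 0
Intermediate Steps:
B(V, G) = V²
F = 1 (F = -3 + 2² = -3 + 4 = 1)
g = -4 (g = -4*1 = -4)
X(w) = 5 (X(w) = 1 - 1*(-4) = 1 + 4 = 5)
(X(4) - b(2))² = (5 - 1*5)² = (5 - 5)² = 0² = 0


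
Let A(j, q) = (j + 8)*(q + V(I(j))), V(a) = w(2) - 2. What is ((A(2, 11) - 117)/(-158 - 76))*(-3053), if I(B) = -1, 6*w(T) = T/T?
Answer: -116014/351 ≈ -330.52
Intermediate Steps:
w(T) = 1/6 (w(T) = (T/T)/6 = (1/6)*1 = 1/6)
V(a) = -11/6 (V(a) = 1/6 - 2 = -11/6)
A(j, q) = (8 + j)*(-11/6 + q) (A(j, q) = (j + 8)*(q - 11/6) = (8 + j)*(-11/6 + q))
((A(2, 11) - 117)/(-158 - 76))*(-3053) = (((-44/3 + 8*11 - 11/6*2 + 2*11) - 117)/(-158 - 76))*(-3053) = (((-44/3 + 88 - 11/3 + 22) - 117)/(-234))*(-3053) = ((275/3 - 117)*(-1/234))*(-3053) = -76/3*(-1/234)*(-3053) = (38/351)*(-3053) = -116014/351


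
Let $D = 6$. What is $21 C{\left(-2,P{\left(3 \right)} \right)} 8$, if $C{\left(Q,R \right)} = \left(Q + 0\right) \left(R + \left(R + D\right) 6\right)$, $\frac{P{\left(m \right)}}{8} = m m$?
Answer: $-181440$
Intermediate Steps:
$P{\left(m \right)} = 8 m^{2}$ ($P{\left(m \right)} = 8 m m = 8 m^{2}$)
$C{\left(Q,R \right)} = Q \left(36 + 7 R\right)$ ($C{\left(Q,R \right)} = \left(Q + 0\right) \left(R + \left(R + 6\right) 6\right) = Q \left(R + \left(6 + R\right) 6\right) = Q \left(R + \left(36 + 6 R\right)\right) = Q \left(36 + 7 R\right)$)
$21 C{\left(-2,P{\left(3 \right)} \right)} 8 = 21 \left(- 2 \left(36 + 7 \cdot 8 \cdot 3^{2}\right)\right) 8 = 21 \left(- 2 \left(36 + 7 \cdot 8 \cdot 9\right)\right) 8 = 21 \left(- 2 \left(36 + 7 \cdot 72\right)\right) 8 = 21 \left(- 2 \left(36 + 504\right)\right) 8 = 21 \left(\left(-2\right) 540\right) 8 = 21 \left(-1080\right) 8 = \left(-22680\right) 8 = -181440$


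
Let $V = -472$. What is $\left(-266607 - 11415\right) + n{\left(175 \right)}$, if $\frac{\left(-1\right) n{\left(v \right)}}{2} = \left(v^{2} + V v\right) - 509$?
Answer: $-173054$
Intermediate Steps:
$n{\left(v \right)} = 1018 - 2 v^{2} + 944 v$ ($n{\left(v \right)} = - 2 \left(\left(v^{2} - 472 v\right) - 509\right) = - 2 \left(-509 + v^{2} - 472 v\right) = 1018 - 2 v^{2} + 944 v$)
$\left(-266607 - 11415\right) + n{\left(175 \right)} = \left(-266607 - 11415\right) + \left(1018 - 2 \cdot 175^{2} + 944 \cdot 175\right) = -278022 + \left(1018 - 61250 + 165200\right) = -278022 + 104968 = -173054$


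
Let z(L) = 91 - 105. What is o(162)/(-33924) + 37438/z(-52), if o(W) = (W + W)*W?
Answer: -52949231/19789 ≈ -2675.7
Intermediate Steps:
o(W) = 2*W**2 (o(W) = (2*W)*W = 2*W**2)
z(L) = -14
o(162)/(-33924) + 37438/z(-52) = (2*162**2)/(-33924) + 37438/(-14) = (2*26244)*(-1/33924) + 37438*(-1/14) = 52488*(-1/33924) - 18719/7 = -4374/2827 - 18719/7 = -52949231/19789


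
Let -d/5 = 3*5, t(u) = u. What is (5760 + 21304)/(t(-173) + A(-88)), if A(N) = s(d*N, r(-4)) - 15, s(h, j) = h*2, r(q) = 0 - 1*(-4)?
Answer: 6766/3253 ≈ 2.0799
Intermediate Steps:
d = -75 (d = -15*5 = -5*15 = -75)
r(q) = 4 (r(q) = 0 + 4 = 4)
s(h, j) = 2*h
A(N) = -15 - 150*N (A(N) = 2*(-75*N) - 15 = -150*N - 15 = -15 - 150*N)
(5760 + 21304)/(t(-173) + A(-88)) = (5760 + 21304)/(-173 + (-15 - 150*(-88))) = 27064/(-173 + (-15 + 13200)) = 27064/(-173 + 13185) = 27064/13012 = 27064*(1/13012) = 6766/3253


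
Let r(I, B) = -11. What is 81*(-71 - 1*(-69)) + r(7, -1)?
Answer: -173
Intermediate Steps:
81*(-71 - 1*(-69)) + r(7, -1) = 81*(-71 - 1*(-69)) - 11 = 81*(-71 + 69) - 11 = 81*(-2) - 11 = -162 - 11 = -173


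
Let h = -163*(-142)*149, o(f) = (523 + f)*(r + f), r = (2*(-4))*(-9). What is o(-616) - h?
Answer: -3398162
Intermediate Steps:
r = 72 (r = -8*(-9) = 72)
o(f) = (72 + f)*(523 + f) (o(f) = (523 + f)*(72 + f) = (72 + f)*(523 + f))
h = 3448754 (h = 23146*149 = 3448754)
o(-616) - h = (37656 + (-616)² + 595*(-616)) - 1*3448754 = (37656 + 379456 - 366520) - 3448754 = 50592 - 3448754 = -3398162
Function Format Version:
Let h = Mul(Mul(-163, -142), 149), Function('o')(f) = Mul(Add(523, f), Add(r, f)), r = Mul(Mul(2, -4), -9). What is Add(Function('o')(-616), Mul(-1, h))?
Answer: -3398162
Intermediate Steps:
r = 72 (r = Mul(-8, -9) = 72)
Function('o')(f) = Mul(Add(72, f), Add(523, f)) (Function('o')(f) = Mul(Add(523, f), Add(72, f)) = Mul(Add(72, f), Add(523, f)))
h = 3448754 (h = Mul(23146, 149) = 3448754)
Add(Function('o')(-616), Mul(-1, h)) = Add(Add(37656, Pow(-616, 2), Mul(595, -616)), Mul(-1, 3448754)) = Add(Add(37656, 379456, -366520), -3448754) = Add(50592, -3448754) = -3398162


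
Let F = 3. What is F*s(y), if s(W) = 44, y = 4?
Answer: 132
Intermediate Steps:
F*s(y) = 3*44 = 132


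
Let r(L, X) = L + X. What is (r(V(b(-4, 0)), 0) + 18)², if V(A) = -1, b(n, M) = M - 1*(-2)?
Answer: 289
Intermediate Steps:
b(n, M) = 2 + M (b(n, M) = M + 2 = 2 + M)
(r(V(b(-4, 0)), 0) + 18)² = ((-1 + 0) + 18)² = (-1 + 18)² = 17² = 289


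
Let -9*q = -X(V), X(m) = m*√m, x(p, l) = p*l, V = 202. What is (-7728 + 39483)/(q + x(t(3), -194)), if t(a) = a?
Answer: -748497105/9597118 - 28865295*√202/9597118 ≈ -120.74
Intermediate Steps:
x(p, l) = l*p
X(m) = m^(3/2)
q = 202*√202/9 (q = -(-1)*202^(3/2)/9 = -(-1)*202*√202/9 = -(-202)*√202/9 = 202*√202/9 ≈ 319.00)
(-7728 + 39483)/(q + x(t(3), -194)) = (-7728 + 39483)/(202*√202/9 - 194*3) = 31755/(202*√202/9 - 582) = 31755/(-582 + 202*√202/9)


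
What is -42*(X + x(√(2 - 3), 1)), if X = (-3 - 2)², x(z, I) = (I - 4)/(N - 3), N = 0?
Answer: -1092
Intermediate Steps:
x(z, I) = 4/3 - I/3 (x(z, I) = (I - 4)/(0 - 3) = (-4 + I)/(-3) = (-4 + I)*(-⅓) = 4/3 - I/3)
X = 25 (X = (-5)² = 25)
-42*(X + x(√(2 - 3), 1)) = -42*(25 + (4/3 - ⅓*1)) = -42*(25 + (4/3 - ⅓)) = -42*(25 + 1) = -42*26 = -1092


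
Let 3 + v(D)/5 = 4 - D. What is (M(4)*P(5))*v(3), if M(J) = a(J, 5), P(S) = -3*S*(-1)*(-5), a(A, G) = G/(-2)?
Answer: -1875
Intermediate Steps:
a(A, G) = -G/2 (a(A, G) = G*(-½) = -G/2)
P(S) = -15*S (P(S) = -(-3)*S*(-5) = (3*S)*(-5) = -15*S)
M(J) = -5/2 (M(J) = -½*5 = -5/2)
v(D) = 5 - 5*D (v(D) = -15 + 5*(4 - D) = -15 + (20 - 5*D) = 5 - 5*D)
(M(4)*P(5))*v(3) = (-(-75)*5/2)*(5 - 5*3) = (-5/2*(-75))*(5 - 15) = (375/2)*(-10) = -1875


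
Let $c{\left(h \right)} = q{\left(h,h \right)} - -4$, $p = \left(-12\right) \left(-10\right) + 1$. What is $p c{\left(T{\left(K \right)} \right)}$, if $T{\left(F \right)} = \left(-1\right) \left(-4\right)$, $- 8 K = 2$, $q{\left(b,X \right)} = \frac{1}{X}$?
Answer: $\frac{2057}{4} \approx 514.25$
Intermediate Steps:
$K = - \frac{1}{4}$ ($K = \left(- \frac{1}{8}\right) 2 = - \frac{1}{4} \approx -0.25$)
$T{\left(F \right)} = 4$
$p = 121$ ($p = 120 + 1 = 121$)
$c{\left(h \right)} = 4 + \frac{1}{h}$ ($c{\left(h \right)} = \frac{1}{h} - -4 = \frac{1}{h} + 4 = 4 + \frac{1}{h}$)
$p c{\left(T{\left(K \right)} \right)} = 121 \left(4 + \frac{1}{4}\right) = 121 \cdot \frac{17}{4} = \frac{2057}{4}$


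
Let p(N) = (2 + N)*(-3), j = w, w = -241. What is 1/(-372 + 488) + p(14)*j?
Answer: 1341889/116 ≈ 11568.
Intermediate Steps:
j = -241
p(N) = -6 - 3*N
1/(-372 + 488) + p(14)*j = 1/(-372 + 488) + (-6 - 3*14)*(-241) = 1/116 + (-6 - 42)*(-241) = 1/116 - 48*(-241) = 1/116 + 11568 = 1341889/116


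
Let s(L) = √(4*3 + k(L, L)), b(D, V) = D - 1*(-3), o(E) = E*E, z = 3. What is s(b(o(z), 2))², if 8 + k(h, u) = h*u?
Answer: 148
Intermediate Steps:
o(E) = E²
b(D, V) = 3 + D (b(D, V) = D + 3 = 3 + D)
k(h, u) = -8 + h*u
s(L) = √(4 + L²) (s(L) = √(4*3 + (-8 + L*L)) = √(12 + (-8 + L²)) = √(4 + L²))
s(b(o(z), 2))² = (√(4 + (3 + 3²)²))² = (√(4 + (3 + 9)²))² = (√(4 + 12²))² = (√(4 + 144))² = (√148)² = (2*√37)² = 148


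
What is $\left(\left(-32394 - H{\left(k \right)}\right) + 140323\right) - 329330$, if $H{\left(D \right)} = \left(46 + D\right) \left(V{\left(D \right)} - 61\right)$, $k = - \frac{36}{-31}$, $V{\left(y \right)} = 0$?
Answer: $- \frac{6774249}{31} \approx -2.1852 \cdot 10^{5}$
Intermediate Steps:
$k = \frac{36}{31}$ ($k = \left(-36\right) \left(- \frac{1}{31}\right) = \frac{36}{31} \approx 1.1613$)
$H{\left(D \right)} = -2806 - 61 D$ ($H{\left(D \right)} = \left(46 + D\right) \left(0 - 61\right) = \left(46 + D\right) \left(-61\right) = -2806 - 61 D$)
$\left(\left(-32394 - H{\left(k \right)}\right) + 140323\right) - 329330 = \left(\left(-32394 - \left(-2806 - \frac{2196}{31}\right)\right) + 140323\right) - 329330 = \left(\left(-32394 - - \frac{89182}{31}\right) + 140323\right) - 329330 = \left(\left(-32394 + \frac{89182}{31}\right) + 140323\right) - 329330 = \left(- \frac{915032}{31} + 140323\right) - 329330 = \frac{3434981}{31} - 329330 = - \frac{6774249}{31}$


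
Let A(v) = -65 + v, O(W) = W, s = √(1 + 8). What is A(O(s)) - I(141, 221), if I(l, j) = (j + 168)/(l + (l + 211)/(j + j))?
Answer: -2028863/31337 ≈ -64.743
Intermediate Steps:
s = 3 (s = √9 = 3)
I(l, j) = (168 + j)/(l + (211 + l)/(2*j)) (I(l, j) = (168 + j)/(l + (211 + l)/((2*j))) = (168 + j)/(l + (211 + l)*(1/(2*j))) = (168 + j)/(l + (211 + l)/(2*j)))
A(O(s)) - I(141, 221) = (-65 + 3) - 2*221*(168 + 221)/(211 + 141 + 2*221*141) = -62 - 2*221*389/(211 + 141 + 62322) = -62 - 2*221*389/62674 = -62 - 1*85969/31337 = -62 - 85969/31337 = -2028863/31337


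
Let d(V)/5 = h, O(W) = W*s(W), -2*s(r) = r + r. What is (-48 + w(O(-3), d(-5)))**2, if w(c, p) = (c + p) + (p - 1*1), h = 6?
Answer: 4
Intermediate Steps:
s(r) = -r (s(r) = -(r + r)/2 = -r)
O(W) = -W**2 (O(W) = W*(-W) = -W**2)
d(V) = 30 (d(V) = 5*6 = 30)
w(c, p) = -1 + c + 2*p (w(c, p) = (c + p) + (p - 1) = (c + p) + (-1 + p) = -1 + c + 2*p)
(-48 + w(O(-3), d(-5)))**2 = (-48 + (-1 - 1*(-3)**2 + 2*30))**2 = (-48 + (-1 - 1*9 + 60))**2 = (-48 + (-1 - 9 + 60))**2 = (-48 + 50)**2 = 2**2 = 4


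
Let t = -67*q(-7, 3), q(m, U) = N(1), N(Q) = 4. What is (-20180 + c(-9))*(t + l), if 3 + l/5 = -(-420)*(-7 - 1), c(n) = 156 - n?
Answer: 341916245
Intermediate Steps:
q(m, U) = 4
t = -268 (t = -67*4 = -268)
l = -16815 (l = -15 + 5*(-(-420)*(-7 - 1)) = -15 + 5*(-(-420)*(-8)) = -15 + 5*(-70*48) = -15 + 5*(-3360) = -15 - 16800 = -16815)
(-20180 + c(-9))*(t + l) = (-20180 + (156 - 1*(-9)))*(-268 - 16815) = (-20180 + (156 + 9))*(-17083) = (-20180 + 165)*(-17083) = -20015*(-17083) = 341916245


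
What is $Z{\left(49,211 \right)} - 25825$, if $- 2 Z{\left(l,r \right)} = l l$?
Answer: $- \frac{54051}{2} \approx -27026.0$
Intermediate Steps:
$Z{\left(l,r \right)} = - \frac{l^{2}}{2}$ ($Z{\left(l,r \right)} = - \frac{l l}{2} = - \frac{l^{2}}{2}$)
$Z{\left(49,211 \right)} - 25825 = - \frac{49^{2}}{2} - 25825 = \left(- \frac{1}{2}\right) 2401 - 25825 = - \frac{2401}{2} - 25825 = - \frac{54051}{2}$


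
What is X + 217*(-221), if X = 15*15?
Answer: -47732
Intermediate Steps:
X = 225
X + 217*(-221) = 225 + 217*(-221) = 225 - 47957 = -47732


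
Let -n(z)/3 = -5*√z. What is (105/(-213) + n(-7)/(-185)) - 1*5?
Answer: -390/71 - 3*I*√7/37 ≈ -5.493 - 0.21452*I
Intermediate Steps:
n(z) = 15*√z (n(z) = -(-15)*√z = 15*√z)
(105/(-213) + n(-7)/(-185)) - 1*5 = (105/(-213) + (15*√(-7))/(-185)) - 1*5 = (105*(-1/213) + (15*(I*√7))*(-1/185)) - 5 = (-35/71 + (15*I*√7)*(-1/185)) - 5 = (-35/71 - 3*I*√7/37) - 5 = -390/71 - 3*I*√7/37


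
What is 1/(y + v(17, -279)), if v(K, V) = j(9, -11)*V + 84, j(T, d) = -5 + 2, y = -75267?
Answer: -1/74346 ≈ -1.3451e-5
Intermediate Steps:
j(T, d) = -3
v(K, V) = 84 - 3*V (v(K, V) = -3*V + 84 = 84 - 3*V)
1/(y + v(17, -279)) = 1/(-75267 + (84 - 3*(-279))) = 1/(-75267 + (84 + 837)) = 1/(-75267 + 921) = 1/(-74346) = -1/74346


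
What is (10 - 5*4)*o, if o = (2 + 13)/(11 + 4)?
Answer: -10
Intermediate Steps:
o = 1 (o = 15/15 = 15*(1/15) = 1)
(10 - 5*4)*o = (10 - 5*4)*1 = (10 - 20)*1 = -10*1 = -10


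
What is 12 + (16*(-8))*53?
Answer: -6772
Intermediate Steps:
12 + (16*(-8))*53 = 12 - 128*53 = 12 - 6784 = -6772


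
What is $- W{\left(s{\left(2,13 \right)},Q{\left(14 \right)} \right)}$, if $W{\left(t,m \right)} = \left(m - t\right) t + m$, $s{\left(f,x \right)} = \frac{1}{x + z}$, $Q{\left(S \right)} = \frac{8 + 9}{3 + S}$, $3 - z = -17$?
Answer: $- \frac{1121}{1089} \approx -1.0294$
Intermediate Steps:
$z = 20$ ($z = 3 - -17 = 3 + 17 = 20$)
$Q{\left(S \right)} = \frac{17}{3 + S}$
$s{\left(f,x \right)} = \frac{1}{20 + x}$ ($s{\left(f,x \right)} = \frac{1}{x + 20} = \frac{1}{20 + x}$)
$W{\left(t,m \right)} = m + t \left(m - t\right)$ ($W{\left(t,m \right)} = t \left(m - t\right) + m = m + t \left(m - t\right)$)
$- W{\left(s{\left(2,13 \right)},Q{\left(14 \right)} \right)} = - (\frac{17}{3 + 14} - \left(\frac{1}{20 + 13}\right)^{2} + \frac{17 \frac{1}{3 + 14}}{20 + 13}) = - (\frac{17}{17} - \left(\frac{1}{33}\right)^{2} + \frac{17 \cdot \frac{1}{17}}{33}) = - (17 \cdot \frac{1}{17} - \left(\frac{1}{33}\right)^{2} + 17 \cdot \frac{1}{17} \cdot \frac{1}{33}) = - (1 - \frac{1}{1089} + 1 \cdot \frac{1}{33}) = - (1 - \frac{1}{1089} + \frac{1}{33}) = \left(-1\right) \frac{1121}{1089} = - \frac{1121}{1089}$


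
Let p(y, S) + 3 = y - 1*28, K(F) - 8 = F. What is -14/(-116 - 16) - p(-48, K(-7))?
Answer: 5221/66 ≈ 79.106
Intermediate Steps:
K(F) = 8 + F
p(y, S) = -31 + y (p(y, S) = -3 + (y - 1*28) = -3 + (y - 28) = -3 + (-28 + y) = -31 + y)
-14/(-116 - 16) - p(-48, K(-7)) = -14/(-116 - 16) - (-31 - 48) = -14/(-132) - 1*(-79) = -1/132*(-14) + 79 = 7/66 + 79 = 5221/66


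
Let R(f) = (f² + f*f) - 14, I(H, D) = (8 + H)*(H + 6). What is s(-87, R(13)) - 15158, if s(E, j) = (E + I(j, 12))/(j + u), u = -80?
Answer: -3589079/244 ≈ -14709.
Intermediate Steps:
I(H, D) = (6 + H)*(8 + H) (I(H, D) = (8 + H)*(6 + H) = (6 + H)*(8 + H))
R(f) = -14 + 2*f² (R(f) = (f² + f²) - 14 = 2*f² - 14 = -14 + 2*f²)
s(E, j) = (48 + E + j² + 14*j)/(-80 + j) (s(E, j) = (E + (48 + j² + 14*j))/(j - 80) = (48 + E + j² + 14*j)/(-80 + j))
s(-87, R(13)) - 15158 = (48 - 87 + (-14 + 2*13²)² + 14*(-14 + 2*13²))/(-80 + (-14 + 2*13²)) - 15158 = (48 - 87 + (-14 + 2*169)² + 14*(-14 + 2*169))/(-80 + (-14 + 2*169)) - 15158 = (48 - 87 + (-14 + 338)² + 14*(-14 + 338))/(-80 + (-14 + 338)) - 15158 = (48 - 87 + 324² + 14*324)/(-80 + 324) - 15158 = (48 - 87 + 104976 + 4536)/244 - 15158 = (1/244)*109473 - 15158 = 109473/244 - 15158 = -3589079/244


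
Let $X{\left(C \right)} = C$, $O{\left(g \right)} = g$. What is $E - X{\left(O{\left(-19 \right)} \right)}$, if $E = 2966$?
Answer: $2985$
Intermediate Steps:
$E - X{\left(O{\left(-19 \right)} \right)} = 2966 - -19 = 2966 + 19 = 2985$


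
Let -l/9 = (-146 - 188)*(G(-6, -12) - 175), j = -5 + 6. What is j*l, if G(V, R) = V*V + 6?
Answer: -399798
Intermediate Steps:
j = 1
G(V, R) = 6 + V² (G(V, R) = V² + 6 = 6 + V²)
l = -399798 (l = -9*(-146 - 188)*((6 + (-6)²) - 175) = -(-3006)*((6 + 36) - 175) = -(-3006)*(42 - 175) = -(-3006)*(-133) = -9*44422 = -399798)
j*l = 1*(-399798) = -399798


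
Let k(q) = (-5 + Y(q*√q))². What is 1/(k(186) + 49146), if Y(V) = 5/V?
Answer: 2036041876024601256/100114215093899788828801 + 59844160800*√186/100114215093899788828801 ≈ 2.0337e-5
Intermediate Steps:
k(q) = (-5 + 5/q^(3/2))² (k(q) = (-5 + 5/((q*√q)))² = (-5 + 5/(q^(3/2)))² = (-5 + 5/q^(3/2))²)
1/(k(186) + 49146) = 1/(25*(-1 + 186^(3/2))²/186³ + 49146) = 1/(25*(1/6434856)*(-1 + 186*√186)² + 49146) = 1/(25*(-1 + 186*√186)²/6434856 + 49146) = 1/(49146 + 25*(-1 + 186*√186)²/6434856)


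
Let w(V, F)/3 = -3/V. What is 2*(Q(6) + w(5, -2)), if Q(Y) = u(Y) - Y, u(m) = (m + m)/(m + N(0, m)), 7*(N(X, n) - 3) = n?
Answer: -1514/115 ≈ -13.165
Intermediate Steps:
N(X, n) = 3 + n/7
w(V, F) = -9/V (w(V, F) = 3*(-3/V) = -9/V)
u(m) = 2*m/(3 + 8*m/7) (u(m) = (m + m)/(m + (3 + m/7)) = (2*m)/(3 + 8*m/7) = 2*m/(3 + 8*m/7))
Q(Y) = -Y + 14*Y/(21 + 8*Y) (Q(Y) = 14*Y/(21 + 8*Y) - Y = -Y + 14*Y/(21 + 8*Y))
2*(Q(6) + w(5, -2)) = 2*(6*(-7 - 8*6)/(21 + 8*6) - 9/5) = 2*(6*(-7 - 48)/(21 + 48) - 9*⅕) = 2*(6*(-55)/69 - 9/5) = 2*(6*(1/69)*(-55) - 9/5) = 2*(-110/23 - 9/5) = 2*(-757/115) = -1514/115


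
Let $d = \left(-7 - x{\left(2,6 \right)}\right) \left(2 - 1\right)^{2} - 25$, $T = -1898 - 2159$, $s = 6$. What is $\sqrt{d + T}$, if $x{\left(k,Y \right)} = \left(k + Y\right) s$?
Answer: $i \sqrt{4137} \approx 64.319 i$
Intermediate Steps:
$x{\left(k,Y \right)} = 6 Y + 6 k$ ($x{\left(k,Y \right)} = \left(k + Y\right) 6 = \left(Y + k\right) 6 = 6 Y + 6 k$)
$T = -4057$
$d = -80$ ($d = \left(-7 - \left(6 \cdot 6 + 6 \cdot 2\right)\right) \left(2 - 1\right)^{2} - 25 = \left(-7 - \left(36 + 12\right)\right) 1^{2} - 25 = \left(-7 - 48\right) 1 - 25 = \left(-55\right) 1 - 25 = -55 - 25 = -80$)
$\sqrt{d + T} = \sqrt{-80 - 4057} = \sqrt{-4137} = i \sqrt{4137}$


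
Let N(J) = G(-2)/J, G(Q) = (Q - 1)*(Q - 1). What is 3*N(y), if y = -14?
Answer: -27/14 ≈ -1.9286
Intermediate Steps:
G(Q) = (-1 + Q)² (G(Q) = (-1 + Q)*(-1 + Q) = (-1 + Q)²)
N(J) = 9/J (N(J) = (-1 - 2)²/J = (-3)²/J = 9/J)
3*N(y) = 3*(9/(-14)) = 3*(9*(-1/14)) = 3*(-9/14) = -27/14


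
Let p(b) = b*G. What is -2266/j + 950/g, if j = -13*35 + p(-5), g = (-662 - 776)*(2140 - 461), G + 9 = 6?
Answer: 124332203/24144020 ≈ 5.1496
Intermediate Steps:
G = -3 (G = -9 + 6 = -3)
p(b) = -3*b (p(b) = b*(-3) = -3*b)
g = -2414402 (g = -1438*1679 = -2414402)
j = -440 (j = -13*35 - 3*(-5) = -455 + 15 = -440)
-2266/j + 950/g = -2266/(-440) + 950/(-2414402) = -2266*(-1/440) + 950*(-1/2414402) = 103/20 - 475/1207201 = 124332203/24144020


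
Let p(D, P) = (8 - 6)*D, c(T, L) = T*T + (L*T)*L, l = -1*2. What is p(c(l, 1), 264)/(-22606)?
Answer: -2/11303 ≈ -0.00017694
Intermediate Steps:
l = -2
c(T, L) = T**2 + T*L**2
p(D, P) = 2*D
p(c(l, 1), 264)/(-22606) = (2*(-2*(-2 + 1**2)))/(-22606) = (2*(-2*(-2 + 1)))*(-1/22606) = (2*(-2*(-1)))*(-1/22606) = (2*2)*(-1/22606) = 4*(-1/22606) = -2/11303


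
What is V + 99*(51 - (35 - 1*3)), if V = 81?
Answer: 1962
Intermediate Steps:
V + 99*(51 - (35 - 1*3)) = 81 + 99*(51 - (35 - 1*3)) = 81 + 99*(51 - (35 - 3)) = 81 + 99*(51 - 1*32) = 81 + 99*(51 - 32) = 81 + 99*19 = 81 + 1881 = 1962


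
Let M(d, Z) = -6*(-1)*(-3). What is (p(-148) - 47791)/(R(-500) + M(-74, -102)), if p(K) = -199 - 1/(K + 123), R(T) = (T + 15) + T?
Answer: 1199749/25075 ≈ 47.846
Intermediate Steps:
M(d, Z) = -18 (M(d, Z) = 6*(-3) = -18)
R(T) = 15 + 2*T (R(T) = (15 + T) + T = 15 + 2*T)
p(K) = -199 - 1/(123 + K)
(p(-148) - 47791)/(R(-500) + M(-74, -102)) = ((-24478 - 199*(-148))/(123 - 148) - 47791)/((15 + 2*(-500)) - 18) = ((-24478 + 29452)/(-25) - 47791)/((15 - 1000) - 18) = (-1/25*4974 - 47791)/(-985 - 18) = (-4974/25 - 47791)/(-1003) = -1199749/25*(-1/1003) = 1199749/25075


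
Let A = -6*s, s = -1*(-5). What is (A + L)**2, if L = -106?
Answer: 18496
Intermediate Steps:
s = 5
A = -30 (A = -6*5 = -30)
(A + L)**2 = (-30 - 106)**2 = (-136)**2 = 18496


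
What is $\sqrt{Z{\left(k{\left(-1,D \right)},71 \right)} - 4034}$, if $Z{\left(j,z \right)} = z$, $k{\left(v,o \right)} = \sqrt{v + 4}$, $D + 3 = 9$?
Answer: $i \sqrt{3963} \approx 62.952 i$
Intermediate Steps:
$D = 6$ ($D = -3 + 9 = 6$)
$k{\left(v,o \right)} = \sqrt{4 + v}$
$\sqrt{Z{\left(k{\left(-1,D \right)},71 \right)} - 4034} = \sqrt{71 - 4034} = \sqrt{-3963} = i \sqrt{3963}$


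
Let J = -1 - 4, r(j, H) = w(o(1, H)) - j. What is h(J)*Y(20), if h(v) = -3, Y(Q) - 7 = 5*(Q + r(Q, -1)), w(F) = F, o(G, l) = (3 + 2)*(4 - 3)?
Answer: -96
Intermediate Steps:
o(G, l) = 5 (o(G, l) = 5*1 = 5)
r(j, H) = 5 - j
J = -5
Y(Q) = 32 (Y(Q) = 7 + 5*(Q + (5 - Q)) = 7 + 5*5 = 7 + 25 = 32)
h(J)*Y(20) = -3*32 = -96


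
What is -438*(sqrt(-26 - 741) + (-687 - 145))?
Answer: 364416 - 438*I*sqrt(767) ≈ 3.6442e+5 - 12130.0*I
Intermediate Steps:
-438*(sqrt(-26 - 741) + (-687 - 145)) = -438*(sqrt(-767) - 832) = -438*(I*sqrt(767) - 832) = -438*(-832 + I*sqrt(767)) = 364416 - 438*I*sqrt(767)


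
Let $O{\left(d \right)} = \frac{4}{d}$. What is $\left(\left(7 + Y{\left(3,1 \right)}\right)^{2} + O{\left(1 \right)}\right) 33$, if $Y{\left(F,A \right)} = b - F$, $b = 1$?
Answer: $957$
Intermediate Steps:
$Y{\left(F,A \right)} = 1 - F$
$\left(\left(7 + Y{\left(3,1 \right)}\right)^{2} + O{\left(1 \right)}\right) 33 = \left(\left(7 + \left(1 - 3\right)\right)^{2} + \frac{4}{1}\right) 33 = \left(\left(7 + \left(1 - 3\right)\right)^{2} + 4 \cdot 1\right) 33 = \left(\left(7 - 2\right)^{2} + 4\right) 33 = \left(5^{2} + 4\right) 33 = \left(25 + 4\right) 33 = 29 \cdot 33 = 957$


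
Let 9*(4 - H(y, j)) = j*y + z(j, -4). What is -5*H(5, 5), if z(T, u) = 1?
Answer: -50/9 ≈ -5.5556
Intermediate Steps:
H(y, j) = 35/9 - j*y/9 (H(y, j) = 4 - (j*y + 1)/9 = 4 - (1 + j*y)/9 = 4 + (-1/9 - j*y/9) = 35/9 - j*y/9)
-5*H(5, 5) = -5*(35/9 - 1/9*5*5) = -5*(35/9 - 25/9) = -5*10/9 = -50/9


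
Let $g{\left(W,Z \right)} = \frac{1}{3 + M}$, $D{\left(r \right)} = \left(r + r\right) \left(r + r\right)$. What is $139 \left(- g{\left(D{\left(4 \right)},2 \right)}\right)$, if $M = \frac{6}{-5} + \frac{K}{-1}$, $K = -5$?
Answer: $- \frac{695}{34} \approx -20.441$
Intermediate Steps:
$D{\left(r \right)} = 4 r^{2}$ ($D{\left(r \right)} = 2 r 2 r = 4 r^{2}$)
$M = \frac{19}{5}$ ($M = \frac{6}{-5} - \frac{5}{-1} = 6 \left(- \frac{1}{5}\right) - -5 = - \frac{6}{5} + 5 = \frac{19}{5} \approx 3.8$)
$g{\left(W,Z \right)} = \frac{5}{34}$ ($g{\left(W,Z \right)} = \frac{1}{3 + \frac{19}{5}} = \frac{1}{\frac{34}{5}} = \frac{5}{34}$)
$139 \left(- g{\left(D{\left(4 \right)},2 \right)}\right) = 139 \left(\left(-1\right) \frac{5}{34}\right) = 139 \left(- \frac{5}{34}\right) = - \frac{695}{34}$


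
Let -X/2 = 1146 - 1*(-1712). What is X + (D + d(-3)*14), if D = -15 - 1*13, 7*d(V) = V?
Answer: -5750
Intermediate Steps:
d(V) = V/7
D = -28 (D = -15 - 13 = -28)
X = -5716 (X = -2*(1146 - 1*(-1712)) = -2*(1146 + 1712) = -2*2858 = -5716)
X + (D + d(-3)*14) = -5716 + (-28 + ((⅐)*(-3))*14) = -5716 + (-28 - 3/7*14) = -5716 + (-28 - 6) = -5716 - 34 = -5750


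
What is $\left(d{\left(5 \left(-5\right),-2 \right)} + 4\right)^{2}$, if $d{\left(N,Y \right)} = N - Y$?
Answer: $361$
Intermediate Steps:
$\left(d{\left(5 \left(-5\right),-2 \right)} + 4\right)^{2} = \left(\left(5 \left(-5\right) - -2\right) + 4\right)^{2} = \left(\left(-25 + 2\right) + 4\right)^{2} = \left(-23 + 4\right)^{2} = \left(-19\right)^{2} = 361$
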